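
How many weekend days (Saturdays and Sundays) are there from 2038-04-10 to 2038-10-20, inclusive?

2038-04-10 is a Saturday.
That's 194 days from start to end, counting both.
194 = 7 × 27 + 5, so there are 27 full weeks plus 5 extra days.
Each full week contributes 2 weekend days (Sat, Sun): 27 × 2 = 54.
The 5 extra days are Sat, Sun, Mon, Tue, Wed — 2 of them qualify.
Total: 54 + 2 = 56.

56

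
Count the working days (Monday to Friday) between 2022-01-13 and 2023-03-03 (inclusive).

2022-01-13 is a Thursday.
That's 415 days from start to end, counting both.
415 = 7 × 59 + 2, so there are 59 full weeks plus 2 extra days.
Each full week contributes 5 weekdays (Mon–Fri): 59 × 5 = 295.
The 2 extra days are Thu, Fri — 2 of them qualify.
Total: 295 + 2 = 297.

297 weekdays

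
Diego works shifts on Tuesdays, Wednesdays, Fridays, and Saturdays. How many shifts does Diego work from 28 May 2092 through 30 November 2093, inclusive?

28 May 2092 is a Wednesday.
That's 552 days from start to end, counting both.
552 = 7 × 78 + 6, so there are 78 full weeks plus 6 extra days.
Each full week contributes 4 days from the set (Tue, Wed, Fri, Sat): 78 × 4 = 312.
The 6 extra days are Wednesday, Thursday, Friday, Saturday, Sunday, Monday — 3 of them qualify.
Total: 312 + 3 = 315.

315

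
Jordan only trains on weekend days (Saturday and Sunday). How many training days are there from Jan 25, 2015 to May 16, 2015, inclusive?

32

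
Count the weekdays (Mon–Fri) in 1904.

261

January 1, 1904 is a Friday.
From January 1, 1904 to December 31, 1904 is 366 days inclusive.
366 = 7 × 52 + 2, so there are 52 full weeks plus 2 extra days.
Each full week contributes 5 weekdays (Mon–Fri): 52 × 5 = 260.
The 2 extra days are Fri, Sat — 1 of them qualifies.
Total: 260 + 1 = 261.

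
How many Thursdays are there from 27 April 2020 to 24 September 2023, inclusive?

27 April 2020 is a Monday.
From 27 April 2020 to 24 September 2023 is 1246 days inclusive.
1246 = 7 × 178, so the span is exactly 178 full weeks.
Each full week contributes one Thursday: 178 so far.

178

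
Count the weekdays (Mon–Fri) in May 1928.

23

May 1, 1928 is a Tuesday.
From May 1, 1928 to May 31, 1928 is 31 days inclusive.
31 = 7 × 4 + 3, so there are 4 full weeks plus 3 extra days.
Each full week contributes 5 weekdays (Mon–Fri): 4 × 5 = 20.
The 3 extra days are Tue, Wed, Thu — 3 of them qualify.
Total: 20 + 3 = 23.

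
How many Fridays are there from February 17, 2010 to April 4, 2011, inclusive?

59

February 17, 2010 is a Wednesday.
From February 17, 2010 to April 4, 2011 is 412 days inclusive.
412 = 7 × 58 + 6, so there are 58 full weeks plus 6 extra days.
Each full week contributes one Friday: 58 so far.
The 6 extra days are Wednesday, Thursday, Friday, Saturday, Sunday, Monday — 1 of them qualifies.
Total: 58 + 1 = 59.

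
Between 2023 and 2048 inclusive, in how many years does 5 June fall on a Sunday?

3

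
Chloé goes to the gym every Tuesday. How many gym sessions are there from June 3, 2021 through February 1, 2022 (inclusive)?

June 3, 2021 is a Thursday.
The range spans 244 days (inclusive of both endpoints).
244 = 7 × 34 + 6, so there are 34 full weeks plus 6 extra days.
Each full week contributes one Tuesday: 34 so far.
The 6 extra days are Thu, Fri, Sat, Sun, Mon, Tue — 1 of them qualifies.
Total: 34 + 1 = 35.

35 Tuesdays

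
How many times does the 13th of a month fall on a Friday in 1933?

2

The 13th falls on a Friday when the month's 13th has weekday Fri.
Jan 13 is Fri ✓; Feb 13 is Mon; Mar 13 is Mon; Apr 13 is Thu; May 13 is Sat; Jun 13 is Tue; Jul 13 is Thu; Aug 13 is Sun; Sep 13 is Wed; Oct 13 is Fri ✓; Nov 13 is Mon; Dec 13 is Wed.
Friday the 13ths: Jan, Oct.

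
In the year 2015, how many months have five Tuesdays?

4

A month has five Tuesdays exactly when Tuesday falls within its first (length − 28) days.
Jan: 31 days, starts Thu → 5 of Thu, Fri, Sat
Feb: 28 days, starts Sun → 5 of (none)
Mar: 31 days, starts Sun → 5 of Sun, Mon, Tue ✓
Apr: 30 days, starts Wed → 5 of Wed, Thu
May: 31 days, starts Fri → 5 of Fri, Sat, Sun
Jun: 30 days, starts Mon → 5 of Mon, Tue ✓
Jul: 31 days, starts Wed → 5 of Wed, Thu, Fri
Aug: 31 days, starts Sat → 5 of Sat, Sun, Mon
Sep: 30 days, starts Tue → 5 of Tue, Wed ✓
Oct: 31 days, starts Thu → 5 of Thu, Fri, Sat
Nov: 30 days, starts Sun → 5 of Sun, Mon
Dec: 31 days, starts Tue → 5 of Tue, Wed, Thu ✓
Months with five Tuesdays: Mar, Jun, Sep, Dec.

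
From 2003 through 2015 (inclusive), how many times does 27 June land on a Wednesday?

Day of week of June 27 in each year:
2003: Fri, 2004: Sun, 2005: Mon, 2006: Tue, 2007: Wed ✓, 2008: Fri, 2009: Sat, 2010: Sun, 2011: Mon, 2012: Wed ✓, 2013: Thu, 2014: Fri, 2015: Sat
Wednesdays: 2007, 2012.

2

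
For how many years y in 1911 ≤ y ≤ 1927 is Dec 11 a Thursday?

3

Day of week of December 11 in each year:
1911: Mon, 1912: Wed, 1913: Thu ✓, 1914: Fri, 1915: Sat, 1916: Mon, 1917: Tue, 1918: Wed, 1919: Thu ✓, 1920: Sat, 1921: Sun, 1922: Mon, 1923: Tue, 1924: Thu ✓, 1925: Fri, 1926: Sat, 1927: Sun
Thursdays: 1913, 1919, 1924.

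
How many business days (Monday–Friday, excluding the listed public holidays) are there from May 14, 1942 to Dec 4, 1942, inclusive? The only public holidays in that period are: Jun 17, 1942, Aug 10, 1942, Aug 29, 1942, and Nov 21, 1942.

May 14, 1942 is a Thursday.
That's 205 days from start to end, counting both.
205 = 7 × 29 + 2, so there are 29 full weeks plus 2 extra days.
Each full week contributes 5 weekdays (Mon–Fri): 29 × 5 = 145.
The 2 extra days are Thu, Fri — 2 of them qualify.
Total: 145 + 2 = 147.
Holidays: Jun 17, 1942 (Wed); Aug 10, 1942 (Mon); Aug 29, 1942 (Sat); Nov 21, 1942 (Sat).
2 of the 4 holidays fall on weekdays; the rest are weekends and were already excluded.
Business days: 147 − 2 = 145.

145 business days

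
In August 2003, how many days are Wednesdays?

1 August 2003 is a Friday.
The range spans 31 days (inclusive of both endpoints).
31 = 7 × 4 + 3, so there are 4 full weeks plus 3 extra days.
Each full week contributes one Wednesday: 4 so far.
The 3 extra days are Friday, Saturday, Sunday — none qualify.
Total: 4 + 0 = 4.

4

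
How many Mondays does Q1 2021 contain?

13

Jan 1, 2021 is a Friday.
From Jan 1, 2021 to Mar 31, 2021 is 90 days inclusive.
90 = 7 × 12 + 6, so there are 12 full weeks plus 6 extra days.
Each full week contributes one Monday: 12 so far.
The 6 extra days are Fri, Sat, Sun, Mon, Tue, Wed — 1 of them qualifies.
Total: 12 + 1 = 13.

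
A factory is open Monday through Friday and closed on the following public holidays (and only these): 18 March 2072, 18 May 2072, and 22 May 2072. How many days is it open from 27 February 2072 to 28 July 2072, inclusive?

107

27 February 2072 is a Saturday.
From 27 February 2072 to 28 July 2072 is 153 days inclusive.
153 = 7 × 21 + 6, so there are 21 full weeks plus 6 extra days.
Each full week contributes 5 weekdays (Mon–Fri): 21 × 5 = 105.
The 6 extra days are Sat, Sun, Mon, Tue, Wed, Thu — 4 of them qualify.
Total: 105 + 4 = 109.
Holidays: 18 March 2072 (Fri); 18 May 2072 (Wed); 22 May 2072 (Sun).
2 of the 3 holidays fall on weekdays; the rest are weekends and were already excluded.
Business days: 109 − 2 = 107.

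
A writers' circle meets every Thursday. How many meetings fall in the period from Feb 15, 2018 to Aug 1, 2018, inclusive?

24

Feb 15, 2018 is a Thursday.
The range spans 168 days (inclusive of both endpoints).
168 = 7 × 24, so the span is exactly 24 full weeks.
Each full week contributes one Thursday: 24 so far.
Total: 24.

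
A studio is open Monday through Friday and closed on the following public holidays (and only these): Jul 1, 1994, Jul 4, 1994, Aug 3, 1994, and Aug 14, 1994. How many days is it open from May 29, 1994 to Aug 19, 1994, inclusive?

57 working days

May 29, 1994 is a Sunday.
The range spans 83 days (inclusive of both endpoints).
83 = 7 × 11 + 6, so there are 11 full weeks plus 6 extra days.
Each full week contributes 5 weekdays (Mon–Fri): 11 × 5 = 55.
The 6 extra days are Sunday, Monday, Tuesday, Wednesday, Thursday, Friday — 5 of them qualify.
Total: 55 + 5 = 60.
Holidays: Jul 1, 1994 (Fri); Jul 4, 1994 (Mon); Aug 3, 1994 (Wed); Aug 14, 1994 (Sun).
3 of the 4 holidays fall on weekdays; the rest are weekends and were already excluded.
Business days: 60 − 3 = 57.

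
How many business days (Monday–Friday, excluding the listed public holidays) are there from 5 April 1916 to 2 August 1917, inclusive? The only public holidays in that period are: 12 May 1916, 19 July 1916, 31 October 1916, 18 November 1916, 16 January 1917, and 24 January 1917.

342 business days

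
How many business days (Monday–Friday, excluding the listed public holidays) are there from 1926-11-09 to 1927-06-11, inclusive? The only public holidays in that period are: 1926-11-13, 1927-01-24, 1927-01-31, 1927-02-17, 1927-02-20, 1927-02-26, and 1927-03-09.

1926-11-09 is a Tuesday.
From 1926-11-09 to 1927-06-11 is 215 days inclusive.
215 = 7 × 30 + 5, so there are 30 full weeks plus 5 extra days.
Each full week contributes 5 weekdays (Mon–Fri): 30 × 5 = 150.
The 5 extra days are Tuesday, Wednesday, Thursday, Friday, Saturday — 4 of them qualify.
Total: 150 + 4 = 154.
Holidays: 1926-11-13 (Sat); 1927-01-24 (Mon); 1927-01-31 (Mon); 1927-02-17 (Thu); 1927-02-20 (Sun); 1927-02-26 (Sat); 1927-03-09 (Wed).
4 of the 7 holidays fall on weekdays; the rest are weekends and were already excluded.
Business days: 154 − 4 = 150.

150 business days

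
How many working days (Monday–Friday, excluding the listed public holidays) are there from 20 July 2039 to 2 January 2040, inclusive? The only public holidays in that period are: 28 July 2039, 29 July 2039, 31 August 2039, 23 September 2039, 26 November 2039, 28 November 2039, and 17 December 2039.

20 July 2039 is a Wednesday.
That's 167 days from start to end, counting both.
167 = 7 × 23 + 6, so there are 23 full weeks plus 6 extra days.
Each full week contributes 5 weekdays (Mon–Fri): 23 × 5 = 115.
The 6 extra days are Wednesday, Thursday, Friday, Saturday, Sunday, Monday — 4 of them qualify.
Total: 115 + 4 = 119.
Holidays: 28 July 2039 (Thu); 29 July 2039 (Fri); 31 August 2039 (Wed); 23 September 2039 (Fri); 26 November 2039 (Sat); 28 November 2039 (Mon); 17 December 2039 (Sat).
5 of the 7 holidays fall on weekdays; the rest are weekends and were already excluded.
Business days: 119 − 5 = 114.

114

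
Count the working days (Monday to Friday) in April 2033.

21

Apr 1, 2033 is a Friday.
The range spans 30 days (inclusive of both endpoints).
30 = 7 × 4 + 2, so there are 4 full weeks plus 2 extra days.
Each full week contributes 5 weekdays (Mon–Fri): 4 × 5 = 20.
The 2 extra days are Fri, Sat — 1 of them qualifies.
Total: 20 + 1 = 21.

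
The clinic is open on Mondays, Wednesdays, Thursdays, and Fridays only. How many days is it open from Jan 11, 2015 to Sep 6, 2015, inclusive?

136

Jan 11, 2015 is a Sunday.
From Jan 11, 2015 to Sep 6, 2015 is 239 days inclusive.
239 = 7 × 34 + 1, so there are 34 full weeks plus 1 extra day.
Each full week contributes 4 days from the set (Mon, Wed, Thu, Fri): 34 × 4 = 136.
The 1 extra day is Sunday — none qualify.
Total: 136 + 0 = 136.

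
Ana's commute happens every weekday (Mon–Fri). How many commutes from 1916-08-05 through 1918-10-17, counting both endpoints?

574

1916-08-05 is a Saturday.
That's 804 days from start to end, counting both.
804 = 7 × 114 + 6, so there are 114 full weeks plus 6 extra days.
Each full week contributes 5 weekdays (Mon–Fri): 114 × 5 = 570.
The 6 extra days are Saturday, Sunday, Monday, Tuesday, Wednesday, Thursday — 4 of them qualify.
Total: 570 + 4 = 574.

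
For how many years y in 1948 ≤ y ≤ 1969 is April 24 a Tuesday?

3

Day of week of April 24 in each year:
1948: Sat, 1949: Sun, 1950: Mon, 1951: Tue ✓, 1952: Thu, 1953: Fri, 1954: Sat, 1955: Sun, 1956: Tue ✓, 1957: Wed, 1958: Thu, 1959: Fri, 1960: Sun, 1961: Mon, 1962: Tue ✓, 1963: Wed, 1964: Fri, 1965: Sat, 1966: Sun, 1967: Mon, 1968: Wed, 1969: Thu
Tuesdays: 1951, 1956, 1962.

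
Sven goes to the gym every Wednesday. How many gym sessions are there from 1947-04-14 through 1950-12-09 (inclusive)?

1947-04-14 is a Monday.
The range spans 1336 days (inclusive of both endpoints).
1336 = 7 × 190 + 6, so there are 190 full weeks plus 6 extra days.
Each full week contributes one Wednesday: 190 so far.
The 6 extra days are Monday, Tuesday, Wednesday, Thursday, Friday, Saturday — 1 of them qualifies.
Total: 190 + 1 = 191.

191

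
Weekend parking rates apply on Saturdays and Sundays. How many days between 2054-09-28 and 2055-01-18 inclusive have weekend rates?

32

2054-09-28 is a Monday.
The range spans 113 days (inclusive of both endpoints).
113 = 7 × 16 + 1, so there are 16 full weeks plus 1 extra day.
Each full week contributes 2 weekend days (Sat, Sun): 16 × 2 = 32.
The 1 extra day is Monday — none qualify.
Total: 32 + 0 = 32.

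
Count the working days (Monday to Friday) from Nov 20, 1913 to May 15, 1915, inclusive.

387 weekdays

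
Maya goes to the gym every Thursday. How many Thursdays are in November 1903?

Nov 1, 1903 is a Sunday.
From Nov 1, 1903 to Nov 30, 1903 is 30 days inclusive.
30 = 7 × 4 + 2, so there are 4 full weeks plus 2 extra days.
Each full week contributes one Thursday: 4 so far.
The 2 extra days are Sunday, Monday — none qualify.
Total: 4 + 0 = 4.

4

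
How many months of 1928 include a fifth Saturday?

4

A month has five Saturdays exactly when Saturday falls within its first (length − 28) days.
Jan: 31 days, starts Sun → 5 of Sun, Mon, Tue
Feb: 29 days, starts Wed → 5 of Wed
Mar: 31 days, starts Thu → 5 of Thu, Fri, Sat ✓
Apr: 30 days, starts Sun → 5 of Sun, Mon
May: 31 days, starts Tue → 5 of Tue, Wed, Thu
Jun: 30 days, starts Fri → 5 of Fri, Sat ✓
Jul: 31 days, starts Sun → 5 of Sun, Mon, Tue
Aug: 31 days, starts Wed → 5 of Wed, Thu, Fri
Sep: 30 days, starts Sat → 5 of Sat, Sun ✓
Oct: 31 days, starts Mon → 5 of Mon, Tue, Wed
Nov: 30 days, starts Thu → 5 of Thu, Fri
Dec: 31 days, starts Sat → 5 of Sat, Sun, Mon ✓
Months with five Saturdays: Mar, Jun, Sep, Dec.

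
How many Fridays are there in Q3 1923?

13

1923-07-01 is a Sunday.
That's 92 days from start to end, counting both.
92 = 7 × 13 + 1, so there are 13 full weeks plus 1 extra day.
Each full week contributes one Friday: 13 so far.
The 1 extra day is Sunday — none qualify.
Total: 13 + 0 = 13.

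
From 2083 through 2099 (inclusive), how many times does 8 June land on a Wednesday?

Day of week of June 8 in each year:
2083: Tue, 2084: Thu, 2085: Fri, 2086: Sat, 2087: Sun, 2088: Tue, 2089: Wed ✓, 2090: Thu, 2091: Fri, 2092: Sun, 2093: Mon, 2094: Tue, 2095: Wed ✓, 2096: Fri, 2097: Sat, 2098: Sun, 2099: Mon
Wednesdays: 2089, 2095.

2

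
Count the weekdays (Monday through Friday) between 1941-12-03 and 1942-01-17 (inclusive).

33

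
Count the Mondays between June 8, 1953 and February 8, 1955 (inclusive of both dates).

June 8, 1953 is a Monday.
The range spans 611 days (inclusive of both endpoints).
611 = 7 × 87 + 2, so there are 87 full weeks plus 2 extra days.
Each full week contributes one Monday: 87 so far.
The 2 extra days are Mon, Tue — 1 of them qualifies.
Total: 87 + 1 = 88.

88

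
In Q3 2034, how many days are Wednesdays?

13

2034-07-01 is a Saturday.
From 2034-07-01 to 2034-09-30 is 92 days inclusive.
92 = 7 × 13 + 1, so there are 13 full weeks plus 1 extra day.
Each full week contributes one Wednesday: 13 so far.
The 1 extra day is Sat — none qualify.
Total: 13 + 0 = 13.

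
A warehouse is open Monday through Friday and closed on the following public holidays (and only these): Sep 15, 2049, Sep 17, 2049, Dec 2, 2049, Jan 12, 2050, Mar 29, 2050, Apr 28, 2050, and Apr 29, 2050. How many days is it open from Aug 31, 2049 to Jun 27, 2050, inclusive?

208

Aug 31, 2049 is a Tuesday.
The range spans 301 days (inclusive of both endpoints).
301 = 7 × 43, so the span is exactly 43 full weeks.
Each full week contributes 5 weekdays (Mon–Fri): 43 × 5 = 215.
Total: 215.
Holidays: Sep 15, 2049 (Wed); Sep 17, 2049 (Fri); Dec 2, 2049 (Thu); Jan 12, 2050 (Wed); Mar 29, 2050 (Tue); Apr 28, 2050 (Thu); Apr 29, 2050 (Fri).
All 7 holidays fall on weekdays, so subtract 7.
Business days: 215 − 7 = 208.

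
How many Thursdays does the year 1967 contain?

52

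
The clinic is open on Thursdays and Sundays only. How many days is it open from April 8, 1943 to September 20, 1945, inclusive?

257

April 8, 1943 is a Thursday.
That's 897 days from start to end, counting both.
897 = 7 × 128 + 1, so there are 128 full weeks plus 1 extra day.
Each full week contributes 2 days from the set (Thu, Sun): 128 × 2 = 256.
The 1 extra day is Thursday — 1 of them qualifies.
Total: 256 + 1 = 257.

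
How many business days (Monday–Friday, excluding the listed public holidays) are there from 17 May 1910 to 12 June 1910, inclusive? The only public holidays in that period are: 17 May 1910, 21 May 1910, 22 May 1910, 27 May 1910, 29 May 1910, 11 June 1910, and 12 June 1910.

17 business days

17 May 1910 is a Tuesday.
The range spans 27 days (inclusive of both endpoints).
27 = 7 × 3 + 6, so there are 3 full weeks plus 6 extra days.
Each full week contributes 5 weekdays (Mon–Fri): 3 × 5 = 15.
The 6 extra days are Tue, Wed, Thu, Fri, Sat, Sun — 4 of them qualify.
Total: 15 + 4 = 19.
Holidays: 17 May 1910 (Tue); 21 May 1910 (Sat); 22 May 1910 (Sun); 27 May 1910 (Fri); 29 May 1910 (Sun); 11 June 1910 (Sat); 12 June 1910 (Sun).
2 of the 7 holidays fall on weekdays; the rest are weekends and were already excluded.
Business days: 19 − 2 = 17.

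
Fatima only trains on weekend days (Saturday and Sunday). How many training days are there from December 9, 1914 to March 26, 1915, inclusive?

30

December 9, 1914 is a Wednesday.
From December 9, 1914 to March 26, 1915 is 108 days inclusive.
108 = 7 × 15 + 3, so there are 15 full weeks plus 3 extra days.
Each full week contributes 2 weekend days (Sat, Sun): 15 × 2 = 30.
The 3 extra days are Wednesday, Thursday, Friday — none qualify.
Total: 30 + 0 = 30.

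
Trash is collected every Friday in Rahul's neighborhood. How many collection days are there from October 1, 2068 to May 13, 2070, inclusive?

October 1, 2068 is a Monday.
From October 1, 2068 to May 13, 2070 is 590 days inclusive.
590 = 7 × 84 + 2, so there are 84 full weeks plus 2 extra days.
Each full week contributes one Friday: 84 so far.
The 2 extra days are Monday, Tuesday — none qualify.
Total: 84 + 0 = 84.

84 Fridays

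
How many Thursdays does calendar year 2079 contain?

January 1, 2079 is a Sunday.
From January 1, 2079 to December 31, 2079 is 365 days inclusive.
365 = 7 × 52 + 1, so there are 52 full weeks plus 1 extra day.
Each full week contributes one Thursday: 52 so far.
The 1 extra day is Sunday — none qualify.
Total: 52 + 0 = 52.

52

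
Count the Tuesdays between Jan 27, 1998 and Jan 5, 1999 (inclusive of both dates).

Jan 27, 1998 is a Tuesday.
The range spans 344 days (inclusive of both endpoints).
344 = 7 × 49 + 1, so there are 49 full weeks plus 1 extra day.
Each full week contributes one Tuesday: 49 so far.
The 1 extra day is Tuesday — 1 of them qualifies.
Total: 49 + 1 = 50.

50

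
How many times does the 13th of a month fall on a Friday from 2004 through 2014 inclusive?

19

Friday-the-13ths by year:
2004: Feb, Aug
2005: May
2006: Jan, Oct
2007: Apr, Jul
2008: Jun
2009: Feb, Mar, Nov
2010: Aug
2011: May
2012: Jan, Apr, Jul
2013: Sep, Dec
2014: Jun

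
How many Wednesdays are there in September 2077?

5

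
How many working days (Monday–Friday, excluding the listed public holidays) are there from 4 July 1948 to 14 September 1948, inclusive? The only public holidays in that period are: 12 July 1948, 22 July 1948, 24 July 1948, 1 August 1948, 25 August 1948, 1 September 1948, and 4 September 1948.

4 July 1948 is a Sunday.
That's 73 days from start to end, counting both.
73 = 7 × 10 + 3, so there are 10 full weeks plus 3 extra days.
Each full week contributes 5 weekdays (Mon–Fri): 10 × 5 = 50.
The 3 extra days are Sun, Mon, Tue — 2 of them qualify.
Total: 50 + 2 = 52.
Holidays: 12 July 1948 (Mon); 22 July 1948 (Thu); 24 July 1948 (Sat); 1 August 1948 (Sun); 25 August 1948 (Wed); 1 September 1948 (Wed); 4 September 1948 (Sat).
4 of the 7 holidays fall on weekdays; the rest are weekends and were already excluded.
Business days: 52 − 4 = 48.

48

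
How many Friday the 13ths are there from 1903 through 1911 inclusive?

16

Friday-the-13ths by year:
1903: Feb, Mar, Nov
1904: May
1905: Jan, Oct
1906: Apr, Jul
1907: Sep, Dec
1908: Mar, Nov
1909: Aug
1910: May
1911: Jan, Oct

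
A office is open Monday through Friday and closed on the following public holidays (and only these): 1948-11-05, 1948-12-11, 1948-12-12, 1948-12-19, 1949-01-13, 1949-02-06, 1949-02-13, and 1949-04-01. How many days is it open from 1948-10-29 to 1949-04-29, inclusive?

128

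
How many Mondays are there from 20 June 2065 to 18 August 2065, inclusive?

20 June 2065 is a Saturday.
The range spans 60 days (inclusive of both endpoints).
60 = 7 × 8 + 4, so there are 8 full weeks plus 4 extra days.
Each full week contributes one Monday: 8 so far.
The 4 extra days are Saturday, Sunday, Monday, Tuesday — 1 of them qualifies.
Total: 8 + 1 = 9.

9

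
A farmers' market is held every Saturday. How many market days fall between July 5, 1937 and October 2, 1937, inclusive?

July 5, 1937 is a Monday.
That's 90 days from start to end, counting both.
90 = 7 × 12 + 6, so there are 12 full weeks plus 6 extra days.
Each full week contributes one Saturday: 12 so far.
The 6 extra days are Monday, Tuesday, Wednesday, Thursday, Friday, Saturday — 1 of them qualifies.
Total: 12 + 1 = 13.

13 Saturdays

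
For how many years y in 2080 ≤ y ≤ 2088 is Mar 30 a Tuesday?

2

Day of week of March 30 in each year:
2080: Sat, 2081: Sun, 2082: Mon, 2083: Tue ✓, 2084: Thu, 2085: Fri, 2086: Sat, 2087: Sun, 2088: Tue ✓
Tuesdays: 2083, 2088.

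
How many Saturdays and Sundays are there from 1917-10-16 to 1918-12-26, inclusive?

1917-10-16 is a Tuesday.
From 1917-10-16 to 1918-12-26 is 437 days inclusive.
437 = 7 × 62 + 3, so there are 62 full weeks plus 3 extra days.
Each full week contributes 2 weekend days (Sat, Sun): 62 × 2 = 124.
The 3 extra days are Tuesday, Wednesday, Thursday — none qualify.
Total: 124 + 0 = 124.

124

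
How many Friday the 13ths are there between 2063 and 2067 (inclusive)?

Friday-the-13ths by year:
2063: Apr, Jul
2064: Jun
2065: Feb, Mar, Nov
2066: Aug
2067: May

8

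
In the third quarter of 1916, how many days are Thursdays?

13

July 1, 1916 is a Saturday.
That's 92 days from start to end, counting both.
92 = 7 × 13 + 1, so there are 13 full weeks plus 1 extra day.
Each full week contributes one Thursday: 13 so far.
The 1 extra day is Saturday — none qualify.
Total: 13 + 0 = 13.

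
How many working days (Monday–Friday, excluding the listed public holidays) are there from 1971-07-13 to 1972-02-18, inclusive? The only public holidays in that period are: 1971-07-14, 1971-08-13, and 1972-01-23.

1971-07-13 is a Tuesday.
From 1971-07-13 to 1972-02-18 is 221 days inclusive.
221 = 7 × 31 + 4, so there are 31 full weeks plus 4 extra days.
Each full week contributes 5 weekdays (Mon–Fri): 31 × 5 = 155.
The 4 extra days are Tue, Wed, Thu, Fri — 4 of them qualify.
Total: 155 + 4 = 159.
Holidays: 1971-07-14 (Wed); 1971-08-13 (Fri); 1972-01-23 (Sun).
2 of the 3 holidays fall on weekdays; the rest are weekends and were already excluded.
Business days: 159 − 2 = 157.

157 working days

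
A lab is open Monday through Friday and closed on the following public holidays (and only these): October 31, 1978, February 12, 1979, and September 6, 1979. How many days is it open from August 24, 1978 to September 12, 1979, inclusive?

272

August 24, 1978 is a Thursday.
That's 385 days from start to end, counting both.
385 = 7 × 55, so the span is exactly 55 full weeks.
Each full week contributes 5 weekdays (Mon–Fri): 55 × 5 = 275.
Total: 275.
Holidays: October 31, 1978 (Tue); February 12, 1979 (Mon); September 6, 1979 (Thu).
All 3 holidays fall on weekdays, so subtract 3.
Business days: 275 − 3 = 272.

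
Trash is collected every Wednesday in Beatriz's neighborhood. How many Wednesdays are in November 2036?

November 1, 2036 is a Saturday.
That's 30 days from start to end, counting both.
30 = 7 × 4 + 2, so there are 4 full weeks plus 2 extra days.
Each full week contributes one Wednesday: 4 so far.
The 2 extra days are Sat, Sun — none qualify.
Total: 4 + 0 = 4.

4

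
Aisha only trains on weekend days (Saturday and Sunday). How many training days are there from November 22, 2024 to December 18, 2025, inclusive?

112

November 22, 2024 is a Friday.
The range spans 392 days (inclusive of both endpoints).
392 = 7 × 56, so the span is exactly 56 full weeks.
Each full week contributes 2 weekend days (Sat, Sun): 56 × 2 = 112.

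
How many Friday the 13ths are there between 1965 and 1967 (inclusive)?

Friday-the-13ths by year:
1965: Aug
1966: May
1967: Jan, Oct

4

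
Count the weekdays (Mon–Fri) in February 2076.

20

Feb 1, 2076 is a Saturday.
That's 29 days from start to end, counting both.
29 = 7 × 4 + 1, so there are 4 full weeks plus 1 extra day.
Each full week contributes 5 weekdays (Mon–Fri): 4 × 5 = 20.
The 1 extra day is Saturday — none qualify.
Total: 20 + 0 = 20.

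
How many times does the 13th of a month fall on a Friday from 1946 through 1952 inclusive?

Friday-the-13ths by year:
1946: Sep, Dec
1947: Jun
1948: Feb, Aug
1949: May
1950: Jan, Oct
1951: Apr, Jul
1952: Jun

11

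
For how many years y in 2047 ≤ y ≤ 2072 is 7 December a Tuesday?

4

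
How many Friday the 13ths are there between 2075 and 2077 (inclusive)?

Friday-the-13ths by year:
2075: Sep, Dec
2076: Mar, Nov
2077: Aug

5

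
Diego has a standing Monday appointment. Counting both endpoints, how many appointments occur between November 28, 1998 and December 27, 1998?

November 28, 1998 is a Saturday.
That's 30 days from start to end, counting both.
30 = 7 × 4 + 2, so there are 4 full weeks plus 2 extra days.
Each full week contributes one Monday: 4 so far.
The 2 extra days are Saturday, Sunday — none qualify.
Total: 4 + 0 = 4.

4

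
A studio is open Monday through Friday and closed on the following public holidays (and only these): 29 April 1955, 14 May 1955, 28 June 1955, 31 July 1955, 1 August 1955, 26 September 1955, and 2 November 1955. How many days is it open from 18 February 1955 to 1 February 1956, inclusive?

18 February 1955 is a Friday.
The range spans 349 days (inclusive of both endpoints).
349 = 7 × 49 + 6, so there are 49 full weeks plus 6 extra days.
Each full week contributes 5 weekdays (Mon–Fri): 49 × 5 = 245.
The 6 extra days are Friday, Saturday, Sunday, Monday, Tuesday, Wednesday — 4 of them qualify.
Total: 245 + 4 = 249.
Holidays: 29 April 1955 (Fri); 14 May 1955 (Sat); 28 June 1955 (Tue); 31 July 1955 (Sun); 1 August 1955 (Mon); 26 September 1955 (Mon); 2 November 1955 (Wed).
5 of the 7 holidays fall on weekdays; the rest are weekends and were already excluded.
Business days: 249 − 5 = 244.

244 working days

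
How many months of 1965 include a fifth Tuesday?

4

A month has five Tuesdays exactly when Tuesday falls within its first (length − 28) days.
Jan: 31 days, starts Fri → 5 of Fri, Sat, Sun
Feb: 28 days, starts Mon → 5 of (none)
Mar: 31 days, starts Mon → 5 of Mon, Tue, Wed ✓
Apr: 30 days, starts Thu → 5 of Thu, Fri
May: 31 days, starts Sat → 5 of Sat, Sun, Mon
Jun: 30 days, starts Tue → 5 of Tue, Wed ✓
Jul: 31 days, starts Thu → 5 of Thu, Fri, Sat
Aug: 31 days, starts Sun → 5 of Sun, Mon, Tue ✓
Sep: 30 days, starts Wed → 5 of Wed, Thu
Oct: 31 days, starts Fri → 5 of Fri, Sat, Sun
Nov: 30 days, starts Mon → 5 of Mon, Tue ✓
Dec: 31 days, starts Wed → 5 of Wed, Thu, Fri
Months with five Tuesdays: Mar, Jun, Aug, Nov.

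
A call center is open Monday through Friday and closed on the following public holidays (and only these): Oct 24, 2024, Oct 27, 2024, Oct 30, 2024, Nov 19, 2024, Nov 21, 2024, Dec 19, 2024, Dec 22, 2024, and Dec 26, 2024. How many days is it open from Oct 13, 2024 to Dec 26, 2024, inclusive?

48 business days

Oct 13, 2024 is a Sunday.
The range spans 75 days (inclusive of both endpoints).
75 = 7 × 10 + 5, so there are 10 full weeks plus 5 extra days.
Each full week contributes 5 weekdays (Mon–Fri): 10 × 5 = 50.
The 5 extra days are Sun, Mon, Tue, Wed, Thu — 4 of them qualify.
Total: 50 + 4 = 54.
Holidays: Oct 24, 2024 (Thu); Oct 27, 2024 (Sun); Oct 30, 2024 (Wed); Nov 19, 2024 (Tue); Nov 21, 2024 (Thu); Dec 19, 2024 (Thu); Dec 22, 2024 (Sun); Dec 26, 2024 (Thu).
6 of the 8 holidays fall on weekdays; the rest are weekends and were already excluded.
Business days: 54 − 6 = 48.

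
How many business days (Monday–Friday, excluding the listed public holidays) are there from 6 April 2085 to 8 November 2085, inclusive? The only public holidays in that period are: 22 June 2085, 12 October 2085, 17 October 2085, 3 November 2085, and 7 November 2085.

6 April 2085 is a Friday.
From 6 April 2085 to 8 November 2085 is 217 days inclusive.
217 = 7 × 31, so the span is exactly 31 full weeks.
Each full week contributes 5 weekdays (Mon–Fri): 31 × 5 = 155.
Total: 155.
Holidays: 22 June 2085 (Fri); 12 October 2085 (Fri); 17 October 2085 (Wed); 3 November 2085 (Sat); 7 November 2085 (Wed).
4 of the 5 holidays fall on weekdays; the rest are weekends and were already excluded.
Business days: 155 − 4 = 151.

151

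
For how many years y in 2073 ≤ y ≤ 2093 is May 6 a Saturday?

4

Day of week of May 6 in each year:
2073: Sat ✓, 2074: Sun, 2075: Mon, 2076: Wed, 2077: Thu, 2078: Fri, 2079: Sat ✓, 2080: Mon, 2081: Tue, 2082: Wed, 2083: Thu, 2084: Sat ✓, 2085: Sun, 2086: Mon, 2087: Tue, 2088: Thu, 2089: Fri, 2090: Sat ✓, 2091: Sun, 2092: Tue, 2093: Wed
Saturdays: 2073, 2079, 2084, 2090.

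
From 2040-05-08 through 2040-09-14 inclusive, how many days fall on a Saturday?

18

2040-05-08 is a Tuesday.
That's 130 days from start to end, counting both.
130 = 7 × 18 + 4, so there are 18 full weeks plus 4 extra days.
Each full week contributes one Saturday: 18 so far.
The 4 extra days are Tuesday, Wednesday, Thursday, Friday — none qualify.
Total: 18 + 0 = 18.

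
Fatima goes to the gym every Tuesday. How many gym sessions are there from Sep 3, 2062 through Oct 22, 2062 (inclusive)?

Sep 3, 2062 is a Sunday.
That's 50 days from start to end, counting both.
50 = 7 × 7 + 1, so there are 7 full weeks plus 1 extra day.
Each full week contributes one Tuesday: 7 so far.
The 1 extra day is Sunday — none qualify.
Total: 7 + 0 = 7.

7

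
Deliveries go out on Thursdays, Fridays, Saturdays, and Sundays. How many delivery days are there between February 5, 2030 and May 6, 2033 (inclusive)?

678

February 5, 2030 is a Tuesday.
That's 1187 days from start to end, counting both.
1187 = 7 × 169 + 4, so there are 169 full weeks plus 4 extra days.
Each full week contributes 4 days from the set (Thu, Fri, Sat, Sun): 169 × 4 = 676.
The 4 extra days are Tue, Wed, Thu, Fri — 2 of them qualify.
Total: 676 + 2 = 678.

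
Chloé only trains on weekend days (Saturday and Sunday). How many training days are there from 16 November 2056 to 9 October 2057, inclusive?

94

16 November 2056 is a Thursday.
That's 328 days from start to end, counting both.
328 = 7 × 46 + 6, so there are 46 full weeks plus 6 extra days.
Each full week contributes 2 weekend days (Sat, Sun): 46 × 2 = 92.
The 6 extra days are Thu, Fri, Sat, Sun, Mon, Tue — 2 of them qualify.
Total: 92 + 2 = 94.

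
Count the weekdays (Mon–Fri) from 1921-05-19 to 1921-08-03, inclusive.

1921-05-19 is a Thursday.
The range spans 77 days (inclusive of both endpoints).
77 = 7 × 11, so the span is exactly 11 full weeks.
Each full week contributes 5 weekdays (Mon–Fri): 11 × 5 = 55.

55 weekdays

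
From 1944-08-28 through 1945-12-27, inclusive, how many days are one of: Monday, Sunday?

1944-08-28 is a Monday.
From 1944-08-28 to 1945-12-27 is 487 days inclusive.
487 = 7 × 69 + 4, so there are 69 full weeks plus 4 extra days.
Each full week contributes 2 days from the set (Mon, Sun): 69 × 2 = 138.
The 4 extra days are Mon, Tue, Wed, Thu — 1 of them qualifies.
Total: 138 + 1 = 139.

139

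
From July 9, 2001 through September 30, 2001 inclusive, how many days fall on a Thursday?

July 9, 2001 is a Monday.
From July 9, 2001 to September 30, 2001 is 84 days inclusive.
84 = 7 × 12, so the span is exactly 12 full weeks.
Each full week contributes one Thursday: 12 so far.

12 Thursdays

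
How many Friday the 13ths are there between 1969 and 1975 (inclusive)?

Friday-the-13ths by year:
1969: Jun
1970: Feb, Mar, Nov
1971: Aug
1972: Oct
1973: Apr, Jul
1974: Sep, Dec
1975: Jun

11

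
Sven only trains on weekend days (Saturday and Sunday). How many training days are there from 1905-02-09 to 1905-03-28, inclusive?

1905-02-09 is a Thursday.
From 1905-02-09 to 1905-03-28 is 48 days inclusive.
48 = 7 × 6 + 6, so there are 6 full weeks plus 6 extra days.
Each full week contributes 2 weekend days (Sat, Sun): 6 × 2 = 12.
The 6 extra days are Thu, Fri, Sat, Sun, Mon, Tue — 2 of them qualify.
Total: 12 + 2 = 14.

14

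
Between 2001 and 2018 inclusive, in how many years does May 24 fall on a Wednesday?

2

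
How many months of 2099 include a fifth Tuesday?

A month has five Tuesdays exactly when Tuesday falls within its first (length − 28) days.
Jan: 31 days, starts Thu → 5 of Thu, Fri, Sat
Feb: 28 days, starts Sun → 5 of (none)
Mar: 31 days, starts Sun → 5 of Sun, Mon, Tue ✓
Apr: 30 days, starts Wed → 5 of Wed, Thu
May: 31 days, starts Fri → 5 of Fri, Sat, Sun
Jun: 30 days, starts Mon → 5 of Mon, Tue ✓
Jul: 31 days, starts Wed → 5 of Wed, Thu, Fri
Aug: 31 days, starts Sat → 5 of Sat, Sun, Mon
Sep: 30 days, starts Tue → 5 of Tue, Wed ✓
Oct: 31 days, starts Thu → 5 of Thu, Fri, Sat
Nov: 30 days, starts Sun → 5 of Sun, Mon
Dec: 31 days, starts Tue → 5 of Tue, Wed, Thu ✓
Months with five Tuesdays: Mar, Jun, Sep, Dec.

4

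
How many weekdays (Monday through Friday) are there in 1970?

1 January 1970 is a Thursday.
That's 365 days from start to end, counting both.
365 = 7 × 52 + 1, so there are 52 full weeks plus 1 extra day.
Each full week contributes 5 weekdays (Mon–Fri): 52 × 5 = 260.
The 1 extra day is Thursday — 1 of them qualifies.
Total: 260 + 1 = 261.

261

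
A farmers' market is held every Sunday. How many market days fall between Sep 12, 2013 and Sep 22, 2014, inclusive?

54 Sundays

Sep 12, 2013 is a Thursday.
From Sep 12, 2013 to Sep 22, 2014 is 376 days inclusive.
376 = 7 × 53 + 5, so there are 53 full weeks plus 5 extra days.
Each full week contributes one Sunday: 53 so far.
The 5 extra days are Thu, Fri, Sat, Sun, Mon — 1 of them qualifies.
Total: 53 + 1 = 54.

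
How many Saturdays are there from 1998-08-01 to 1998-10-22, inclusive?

12 Saturdays

1998-08-01 is a Saturday.
From 1998-08-01 to 1998-10-22 is 83 days inclusive.
83 = 7 × 11 + 6, so there are 11 full weeks plus 6 extra days.
Each full week contributes one Saturday: 11 so far.
The 6 extra days are Saturday, Sunday, Monday, Tuesday, Wednesday, Thursday — 1 of them qualifies.
Total: 11 + 1 = 12.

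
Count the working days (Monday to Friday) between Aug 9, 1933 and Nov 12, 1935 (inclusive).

590 weekdays

Aug 9, 1933 is a Wednesday.
The range spans 826 days (inclusive of both endpoints).
826 = 7 × 118, so the span is exactly 118 full weeks.
Each full week contributes 5 weekdays (Mon–Fri): 118 × 5 = 590.
Total: 590.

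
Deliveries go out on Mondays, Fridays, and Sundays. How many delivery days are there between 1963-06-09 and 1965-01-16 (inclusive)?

1963-06-09 is a Sunday.
The range spans 588 days (inclusive of both endpoints).
588 = 7 × 84, so the span is exactly 84 full weeks.
Each full week contributes 3 days from the set (Mon, Fri, Sun): 84 × 3 = 252.
Total: 252.

252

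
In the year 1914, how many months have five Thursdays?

5

A month has five Thursdays exactly when Thursday falls within its first (length − 28) days.
Jan: 31 days, starts Thu → 5 of Thu, Fri, Sat ✓
Feb: 28 days, starts Sun → 5 of (none)
Mar: 31 days, starts Sun → 5 of Sun, Mon, Tue
Apr: 30 days, starts Wed → 5 of Wed, Thu ✓
May: 31 days, starts Fri → 5 of Fri, Sat, Sun
Jun: 30 days, starts Mon → 5 of Mon, Tue
Jul: 31 days, starts Wed → 5 of Wed, Thu, Fri ✓
Aug: 31 days, starts Sat → 5 of Sat, Sun, Mon
Sep: 30 days, starts Tue → 5 of Tue, Wed
Oct: 31 days, starts Thu → 5 of Thu, Fri, Sat ✓
Nov: 30 days, starts Sun → 5 of Sun, Mon
Dec: 31 days, starts Tue → 5 of Tue, Wed, Thu ✓
Months with five Thursdays: Jan, Apr, Jul, Oct, Dec.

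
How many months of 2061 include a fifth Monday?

A month has five Mondays exactly when Monday falls within its first (length − 28) days.
Jan: 31 days, starts Sat → 5 of Sat, Sun, Mon ✓
Feb: 28 days, starts Tue → 5 of (none)
Mar: 31 days, starts Tue → 5 of Tue, Wed, Thu
Apr: 30 days, starts Fri → 5 of Fri, Sat
May: 31 days, starts Sun → 5 of Sun, Mon, Tue ✓
Jun: 30 days, starts Wed → 5 of Wed, Thu
Jul: 31 days, starts Fri → 5 of Fri, Sat, Sun
Aug: 31 days, starts Mon → 5 of Mon, Tue, Wed ✓
Sep: 30 days, starts Thu → 5 of Thu, Fri
Oct: 31 days, starts Sat → 5 of Sat, Sun, Mon ✓
Nov: 30 days, starts Tue → 5 of Tue, Wed
Dec: 31 days, starts Thu → 5 of Thu, Fri, Sat
Months with five Mondays: Jan, May, Aug, Oct.

4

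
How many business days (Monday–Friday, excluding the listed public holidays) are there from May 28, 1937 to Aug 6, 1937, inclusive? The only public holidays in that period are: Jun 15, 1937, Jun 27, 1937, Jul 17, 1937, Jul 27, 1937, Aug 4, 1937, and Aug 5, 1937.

May 28, 1937 is a Friday.
From May 28, 1937 to Aug 6, 1937 is 71 days inclusive.
71 = 7 × 10 + 1, so there are 10 full weeks plus 1 extra day.
Each full week contributes 5 weekdays (Mon–Fri): 10 × 5 = 50.
The 1 extra day is Fri — 1 of them qualifies.
Total: 50 + 1 = 51.
Holidays: Jun 15, 1937 (Tue); Jun 27, 1937 (Sun); Jul 17, 1937 (Sat); Jul 27, 1937 (Tue); Aug 4, 1937 (Wed); Aug 5, 1937 (Thu).
4 of the 6 holidays fall on weekdays; the rest are weekends and were already excluded.
Business days: 51 − 4 = 47.

47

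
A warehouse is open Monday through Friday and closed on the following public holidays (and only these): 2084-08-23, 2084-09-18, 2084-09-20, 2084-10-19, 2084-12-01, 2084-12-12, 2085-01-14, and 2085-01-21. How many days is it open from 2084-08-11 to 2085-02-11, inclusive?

125

2084-08-11 is a Friday.
The range spans 185 days (inclusive of both endpoints).
185 = 7 × 26 + 3, so there are 26 full weeks plus 3 extra days.
Each full week contributes 5 weekdays (Mon–Fri): 26 × 5 = 130.
The 3 extra days are Fri, Sat, Sun — 1 of them qualifies.
Total: 130 + 1 = 131.
Holidays: 2084-08-23 (Wed); 2084-09-18 (Mon); 2084-09-20 (Wed); 2084-10-19 (Thu); 2084-12-01 (Fri); 2084-12-12 (Tue); 2085-01-14 (Sun); 2085-01-21 (Sun).
6 of the 8 holidays fall on weekdays; the rest are weekends and were already excluded.
Business days: 131 − 6 = 125.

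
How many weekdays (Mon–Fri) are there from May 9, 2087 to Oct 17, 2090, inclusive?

May 9, 2087 is a Friday.
That's 1258 days from start to end, counting both.
1258 = 7 × 179 + 5, so there are 179 full weeks plus 5 extra days.
Each full week contributes 5 weekdays (Mon–Fri): 179 × 5 = 895.
The 5 extra days are Fri, Sat, Sun, Mon, Tue — 3 of them qualify.
Total: 895 + 3 = 898.

898 weekdays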